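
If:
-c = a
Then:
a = -c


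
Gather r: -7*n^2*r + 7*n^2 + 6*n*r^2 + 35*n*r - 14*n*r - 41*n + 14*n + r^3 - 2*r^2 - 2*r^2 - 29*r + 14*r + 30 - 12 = 7*n^2 - 27*n + r^3 + r^2*(6*n - 4) + r*(-7*n^2 + 21*n - 15) + 18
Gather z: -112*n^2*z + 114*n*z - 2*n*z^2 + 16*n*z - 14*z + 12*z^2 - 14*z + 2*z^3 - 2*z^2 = 2*z^3 + z^2*(10 - 2*n) + z*(-112*n^2 + 130*n - 28)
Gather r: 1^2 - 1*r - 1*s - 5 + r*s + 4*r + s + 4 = r*(s + 3)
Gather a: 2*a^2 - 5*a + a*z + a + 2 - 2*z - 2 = 2*a^2 + a*(z - 4) - 2*z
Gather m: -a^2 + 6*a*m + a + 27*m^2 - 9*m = -a^2 + a + 27*m^2 + m*(6*a - 9)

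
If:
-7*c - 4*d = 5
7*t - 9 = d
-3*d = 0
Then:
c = -5/7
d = 0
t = 9/7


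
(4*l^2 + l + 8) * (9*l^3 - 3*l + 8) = 36*l^5 + 9*l^4 + 60*l^3 + 29*l^2 - 16*l + 64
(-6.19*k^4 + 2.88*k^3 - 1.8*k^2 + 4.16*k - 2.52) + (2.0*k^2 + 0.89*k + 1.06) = -6.19*k^4 + 2.88*k^3 + 0.2*k^2 + 5.05*k - 1.46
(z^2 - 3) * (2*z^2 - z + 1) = 2*z^4 - z^3 - 5*z^2 + 3*z - 3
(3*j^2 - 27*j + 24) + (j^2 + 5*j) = 4*j^2 - 22*j + 24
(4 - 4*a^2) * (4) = 16 - 16*a^2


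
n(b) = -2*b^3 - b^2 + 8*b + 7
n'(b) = -6*b^2 - 2*b + 8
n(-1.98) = 2.76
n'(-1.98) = -11.56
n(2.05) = 1.97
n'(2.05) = -21.32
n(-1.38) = -0.69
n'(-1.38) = -0.67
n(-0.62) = 2.13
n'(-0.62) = 6.93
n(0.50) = 10.50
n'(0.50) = 5.50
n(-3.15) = 34.39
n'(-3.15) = -45.24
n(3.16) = -40.81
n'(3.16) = -58.23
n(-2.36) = 8.84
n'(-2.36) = -20.70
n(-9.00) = 1312.00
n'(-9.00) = -460.00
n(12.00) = -3497.00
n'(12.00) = -880.00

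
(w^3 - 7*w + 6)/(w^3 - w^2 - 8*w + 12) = (w - 1)/(w - 2)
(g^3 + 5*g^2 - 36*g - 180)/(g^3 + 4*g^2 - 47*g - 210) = (g - 6)/(g - 7)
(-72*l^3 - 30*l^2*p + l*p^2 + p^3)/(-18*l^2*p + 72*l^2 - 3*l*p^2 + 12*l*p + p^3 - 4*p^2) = (4*l + p)/(p - 4)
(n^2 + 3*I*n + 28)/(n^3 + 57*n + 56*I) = (n - 4*I)/(n^2 - 7*I*n + 8)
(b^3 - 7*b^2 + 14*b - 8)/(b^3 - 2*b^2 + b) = (b^2 - 6*b + 8)/(b*(b - 1))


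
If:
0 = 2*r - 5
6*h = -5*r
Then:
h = -25/12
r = 5/2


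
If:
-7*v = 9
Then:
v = -9/7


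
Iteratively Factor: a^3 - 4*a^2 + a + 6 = (a - 2)*(a^2 - 2*a - 3) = (a - 2)*(a + 1)*(a - 3)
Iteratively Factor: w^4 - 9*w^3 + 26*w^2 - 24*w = (w - 4)*(w^3 - 5*w^2 + 6*w) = (w - 4)*(w - 3)*(w^2 - 2*w) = (w - 4)*(w - 3)*(w - 2)*(w)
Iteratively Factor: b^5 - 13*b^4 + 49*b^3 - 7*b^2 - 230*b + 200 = (b - 5)*(b^4 - 8*b^3 + 9*b^2 + 38*b - 40) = (b - 5)*(b - 1)*(b^3 - 7*b^2 + 2*b + 40) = (b - 5)*(b - 1)*(b + 2)*(b^2 - 9*b + 20) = (b - 5)*(b - 4)*(b - 1)*(b + 2)*(b - 5)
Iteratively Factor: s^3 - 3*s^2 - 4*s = (s)*(s^2 - 3*s - 4) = s*(s - 4)*(s + 1)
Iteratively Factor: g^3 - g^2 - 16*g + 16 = (g + 4)*(g^2 - 5*g + 4) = (g - 4)*(g + 4)*(g - 1)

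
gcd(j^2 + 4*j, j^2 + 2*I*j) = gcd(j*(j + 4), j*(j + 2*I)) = j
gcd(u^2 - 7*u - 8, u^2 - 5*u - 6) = u + 1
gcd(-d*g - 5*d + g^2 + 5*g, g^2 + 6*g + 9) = 1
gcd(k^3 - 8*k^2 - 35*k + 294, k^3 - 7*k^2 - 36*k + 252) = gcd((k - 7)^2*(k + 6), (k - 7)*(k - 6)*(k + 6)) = k^2 - k - 42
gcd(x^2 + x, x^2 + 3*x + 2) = x + 1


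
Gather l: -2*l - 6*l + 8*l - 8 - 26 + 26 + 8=0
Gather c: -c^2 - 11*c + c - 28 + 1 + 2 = -c^2 - 10*c - 25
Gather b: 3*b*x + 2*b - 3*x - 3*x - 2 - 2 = b*(3*x + 2) - 6*x - 4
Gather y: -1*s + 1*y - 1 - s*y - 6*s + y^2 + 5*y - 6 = -7*s + y^2 + y*(6 - s) - 7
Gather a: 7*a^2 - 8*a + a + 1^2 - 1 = 7*a^2 - 7*a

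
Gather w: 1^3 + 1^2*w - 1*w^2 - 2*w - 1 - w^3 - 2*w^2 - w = -w^3 - 3*w^2 - 2*w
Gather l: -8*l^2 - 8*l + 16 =-8*l^2 - 8*l + 16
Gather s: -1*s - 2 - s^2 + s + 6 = 4 - s^2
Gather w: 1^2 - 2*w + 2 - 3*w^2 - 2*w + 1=-3*w^2 - 4*w + 4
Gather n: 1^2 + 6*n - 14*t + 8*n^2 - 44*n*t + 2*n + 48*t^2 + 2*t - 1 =8*n^2 + n*(8 - 44*t) + 48*t^2 - 12*t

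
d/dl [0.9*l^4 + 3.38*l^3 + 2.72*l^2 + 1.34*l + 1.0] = 3.6*l^3 + 10.14*l^2 + 5.44*l + 1.34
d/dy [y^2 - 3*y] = 2*y - 3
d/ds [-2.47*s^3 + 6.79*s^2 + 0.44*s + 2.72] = -7.41*s^2 + 13.58*s + 0.44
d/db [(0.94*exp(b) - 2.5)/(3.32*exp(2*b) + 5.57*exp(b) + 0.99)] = (-3.1208*exp(2*b) + 16.6*exp(b) + 14.8556)*exp(b)/(11.0224*exp(4*b) + 36.9848*exp(3*b) + 37.5985*exp(2*b) + 11.0286*exp(b) + 0.9801)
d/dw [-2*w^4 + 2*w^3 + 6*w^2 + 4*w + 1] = -8*w^3 + 6*w^2 + 12*w + 4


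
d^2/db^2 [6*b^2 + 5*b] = 12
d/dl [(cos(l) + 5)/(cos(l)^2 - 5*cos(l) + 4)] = (cos(l)^2 + 10*cos(l) - 29)*sin(l)/(cos(l)^2 - 5*cos(l) + 4)^2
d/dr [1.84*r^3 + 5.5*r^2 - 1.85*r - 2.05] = 5.52*r^2 + 11.0*r - 1.85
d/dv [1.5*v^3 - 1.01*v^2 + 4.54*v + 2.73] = 4.5*v^2 - 2.02*v + 4.54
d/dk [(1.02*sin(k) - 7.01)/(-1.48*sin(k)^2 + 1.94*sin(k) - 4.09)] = (1.5096*sin(k)^2 - 20.7496*sin(k) + 9.4276)*cos(k)/(2.1904*sin(k)^4 - 5.7424*sin(k)^3 + 15.87*sin(k)^2 - 15.8692*sin(k) + 16.7281)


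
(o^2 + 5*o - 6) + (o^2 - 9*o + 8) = 2*o^2 - 4*o + 2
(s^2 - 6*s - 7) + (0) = s^2 - 6*s - 7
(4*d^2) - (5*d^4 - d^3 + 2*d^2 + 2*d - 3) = -5*d^4 + d^3 + 2*d^2 - 2*d + 3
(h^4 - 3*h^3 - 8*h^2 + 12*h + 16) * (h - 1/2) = h^5 - 7*h^4/2 - 13*h^3/2 + 16*h^2 + 10*h - 8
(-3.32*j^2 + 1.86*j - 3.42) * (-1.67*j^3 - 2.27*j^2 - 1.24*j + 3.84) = 5.5444*j^5 + 4.4302*j^4 + 5.606*j^3 - 7.2918*j^2 + 11.3832*j - 13.1328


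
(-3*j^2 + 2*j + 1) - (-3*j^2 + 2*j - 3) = 4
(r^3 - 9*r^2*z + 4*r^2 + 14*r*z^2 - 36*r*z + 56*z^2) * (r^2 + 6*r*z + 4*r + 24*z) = r^5 - 3*r^4*z + 8*r^4 - 40*r^3*z^2 - 24*r^3*z + 16*r^3 + 84*r^2*z^3 - 320*r^2*z^2 - 48*r^2*z + 672*r*z^3 - 640*r*z^2 + 1344*z^3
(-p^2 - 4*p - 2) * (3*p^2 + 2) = -3*p^4 - 12*p^3 - 8*p^2 - 8*p - 4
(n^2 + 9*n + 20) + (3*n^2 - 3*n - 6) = 4*n^2 + 6*n + 14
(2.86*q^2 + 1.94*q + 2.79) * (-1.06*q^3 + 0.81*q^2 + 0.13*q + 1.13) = -3.0316*q^5 + 0.2602*q^4 - 1.0142*q^3 + 5.7439*q^2 + 2.5549*q + 3.1527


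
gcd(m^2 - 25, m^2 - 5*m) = m - 5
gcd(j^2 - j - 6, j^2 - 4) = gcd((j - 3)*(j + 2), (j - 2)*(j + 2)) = j + 2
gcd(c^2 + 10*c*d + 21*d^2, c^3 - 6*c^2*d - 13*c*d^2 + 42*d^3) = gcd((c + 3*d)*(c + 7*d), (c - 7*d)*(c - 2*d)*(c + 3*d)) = c + 3*d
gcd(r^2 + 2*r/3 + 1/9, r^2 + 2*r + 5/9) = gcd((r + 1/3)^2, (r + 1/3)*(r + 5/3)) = r + 1/3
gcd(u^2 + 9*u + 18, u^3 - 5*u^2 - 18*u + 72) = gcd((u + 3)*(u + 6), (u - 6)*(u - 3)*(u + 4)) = 1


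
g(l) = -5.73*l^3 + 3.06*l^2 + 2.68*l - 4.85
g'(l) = -17.19*l^2 + 6.12*l + 2.68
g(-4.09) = 427.41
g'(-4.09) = -309.91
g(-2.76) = 131.53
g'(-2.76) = -145.16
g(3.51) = -205.53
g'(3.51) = -187.62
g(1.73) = -20.72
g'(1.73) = -38.18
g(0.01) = -4.82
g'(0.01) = 2.74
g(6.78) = -1631.86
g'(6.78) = -746.02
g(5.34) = -775.81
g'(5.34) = -454.82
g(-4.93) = 742.90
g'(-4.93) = -445.29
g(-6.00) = 1326.91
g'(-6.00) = -652.88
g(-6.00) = 1326.91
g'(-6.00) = -652.88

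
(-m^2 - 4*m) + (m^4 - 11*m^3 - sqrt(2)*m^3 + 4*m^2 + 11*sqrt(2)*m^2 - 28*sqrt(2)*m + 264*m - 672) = m^4 - 11*m^3 - sqrt(2)*m^3 + 3*m^2 + 11*sqrt(2)*m^2 - 28*sqrt(2)*m + 260*m - 672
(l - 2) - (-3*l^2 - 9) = 3*l^2 + l + 7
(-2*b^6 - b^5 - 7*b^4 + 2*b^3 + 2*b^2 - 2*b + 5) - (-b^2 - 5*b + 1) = -2*b^6 - b^5 - 7*b^4 + 2*b^3 + 3*b^2 + 3*b + 4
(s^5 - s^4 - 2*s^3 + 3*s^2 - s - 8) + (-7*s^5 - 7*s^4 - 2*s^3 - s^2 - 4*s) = -6*s^5 - 8*s^4 - 4*s^3 + 2*s^2 - 5*s - 8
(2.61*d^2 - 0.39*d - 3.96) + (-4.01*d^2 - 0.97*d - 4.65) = -1.4*d^2 - 1.36*d - 8.61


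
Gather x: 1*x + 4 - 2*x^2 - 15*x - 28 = -2*x^2 - 14*x - 24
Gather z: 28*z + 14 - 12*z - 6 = 16*z + 8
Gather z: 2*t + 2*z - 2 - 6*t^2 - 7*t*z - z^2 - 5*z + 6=-6*t^2 + 2*t - z^2 + z*(-7*t - 3) + 4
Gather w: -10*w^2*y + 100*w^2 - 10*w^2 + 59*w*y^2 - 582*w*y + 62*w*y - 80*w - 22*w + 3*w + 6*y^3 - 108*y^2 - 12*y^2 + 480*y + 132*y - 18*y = w^2*(90 - 10*y) + w*(59*y^2 - 520*y - 99) + 6*y^3 - 120*y^2 + 594*y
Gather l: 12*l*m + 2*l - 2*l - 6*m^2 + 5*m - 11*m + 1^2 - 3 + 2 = 12*l*m - 6*m^2 - 6*m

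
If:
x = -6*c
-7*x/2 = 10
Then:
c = 10/21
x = -20/7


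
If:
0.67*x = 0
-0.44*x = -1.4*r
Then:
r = 0.00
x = 0.00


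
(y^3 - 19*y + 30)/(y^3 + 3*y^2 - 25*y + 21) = (y^2 + 3*y - 10)/(y^2 + 6*y - 7)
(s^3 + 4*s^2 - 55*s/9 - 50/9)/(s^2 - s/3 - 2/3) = (3*s^2 + 10*s - 25)/(3*(s - 1))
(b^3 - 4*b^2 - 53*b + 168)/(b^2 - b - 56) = b - 3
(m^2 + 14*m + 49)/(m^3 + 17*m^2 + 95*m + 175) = (m + 7)/(m^2 + 10*m + 25)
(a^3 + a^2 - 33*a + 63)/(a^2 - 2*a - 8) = (-a^3 - a^2 + 33*a - 63)/(-a^2 + 2*a + 8)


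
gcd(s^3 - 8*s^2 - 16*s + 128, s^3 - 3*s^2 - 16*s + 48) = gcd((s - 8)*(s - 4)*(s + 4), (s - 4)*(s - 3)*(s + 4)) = s^2 - 16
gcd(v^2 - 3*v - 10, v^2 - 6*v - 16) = v + 2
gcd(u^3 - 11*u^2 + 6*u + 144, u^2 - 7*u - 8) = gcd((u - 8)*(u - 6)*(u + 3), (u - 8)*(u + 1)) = u - 8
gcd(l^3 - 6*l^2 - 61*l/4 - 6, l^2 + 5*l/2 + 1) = l + 1/2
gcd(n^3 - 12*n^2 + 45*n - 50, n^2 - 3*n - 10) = n - 5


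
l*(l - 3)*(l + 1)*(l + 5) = l^4 + 3*l^3 - 13*l^2 - 15*l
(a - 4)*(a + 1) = a^2 - 3*a - 4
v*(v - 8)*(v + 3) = v^3 - 5*v^2 - 24*v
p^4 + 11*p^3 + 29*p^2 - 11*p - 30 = (p - 1)*(p + 1)*(p + 5)*(p + 6)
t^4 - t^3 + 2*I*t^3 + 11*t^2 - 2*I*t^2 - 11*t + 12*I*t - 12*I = (t - 1)*(t - 3*I)*(t + I)*(t + 4*I)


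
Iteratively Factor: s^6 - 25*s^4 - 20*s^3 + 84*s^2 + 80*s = (s - 5)*(s^5 + 5*s^4 - 20*s^2 - 16*s) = (s - 5)*(s + 2)*(s^4 + 3*s^3 - 6*s^2 - 8*s) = s*(s - 5)*(s + 2)*(s^3 + 3*s^2 - 6*s - 8) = s*(s - 5)*(s - 2)*(s + 2)*(s^2 + 5*s + 4) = s*(s - 5)*(s - 2)*(s + 1)*(s + 2)*(s + 4)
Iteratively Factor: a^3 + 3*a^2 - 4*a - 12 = (a + 3)*(a^2 - 4) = (a - 2)*(a + 3)*(a + 2)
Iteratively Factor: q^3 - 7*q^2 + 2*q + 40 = (q + 2)*(q^2 - 9*q + 20) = (q - 5)*(q + 2)*(q - 4)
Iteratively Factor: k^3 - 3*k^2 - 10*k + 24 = (k - 4)*(k^2 + k - 6) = (k - 4)*(k + 3)*(k - 2)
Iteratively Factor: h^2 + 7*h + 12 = (h + 4)*(h + 3)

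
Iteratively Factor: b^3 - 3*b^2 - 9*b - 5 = (b + 1)*(b^2 - 4*b - 5) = (b + 1)^2*(b - 5)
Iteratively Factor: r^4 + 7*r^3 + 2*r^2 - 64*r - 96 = (r + 4)*(r^3 + 3*r^2 - 10*r - 24) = (r + 4)^2*(r^2 - r - 6) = (r + 2)*(r + 4)^2*(r - 3)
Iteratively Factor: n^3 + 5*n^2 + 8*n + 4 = (n + 1)*(n^2 + 4*n + 4) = (n + 1)*(n + 2)*(n + 2)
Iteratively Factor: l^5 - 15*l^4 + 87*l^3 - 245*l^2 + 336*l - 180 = (l - 2)*(l^4 - 13*l^3 + 61*l^2 - 123*l + 90) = (l - 2)^2*(l^3 - 11*l^2 + 39*l - 45) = (l - 3)*(l - 2)^2*(l^2 - 8*l + 15) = (l - 3)^2*(l - 2)^2*(l - 5)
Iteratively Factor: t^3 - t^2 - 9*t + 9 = (t - 1)*(t^2 - 9) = (t - 3)*(t - 1)*(t + 3)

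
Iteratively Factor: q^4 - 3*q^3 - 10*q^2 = (q + 2)*(q^3 - 5*q^2) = q*(q + 2)*(q^2 - 5*q) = q*(q - 5)*(q + 2)*(q)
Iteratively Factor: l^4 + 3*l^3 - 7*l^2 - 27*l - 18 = (l + 2)*(l^3 + l^2 - 9*l - 9) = (l - 3)*(l + 2)*(l^2 + 4*l + 3) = (l - 3)*(l + 1)*(l + 2)*(l + 3)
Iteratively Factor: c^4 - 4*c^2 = (c - 2)*(c^3 + 2*c^2) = (c - 2)*(c + 2)*(c^2) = c*(c - 2)*(c + 2)*(c)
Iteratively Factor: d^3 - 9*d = (d - 3)*(d^2 + 3*d) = (d - 3)*(d + 3)*(d)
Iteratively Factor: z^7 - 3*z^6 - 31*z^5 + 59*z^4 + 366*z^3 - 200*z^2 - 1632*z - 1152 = (z + 2)*(z^6 - 5*z^5 - 21*z^4 + 101*z^3 + 164*z^2 - 528*z - 576) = (z + 1)*(z + 2)*(z^5 - 6*z^4 - 15*z^3 + 116*z^2 + 48*z - 576) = (z - 4)*(z + 1)*(z + 2)*(z^4 - 2*z^3 - 23*z^2 + 24*z + 144) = (z - 4)*(z + 1)*(z + 2)*(z + 3)*(z^3 - 5*z^2 - 8*z + 48) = (z - 4)^2*(z + 1)*(z + 2)*(z + 3)*(z^2 - z - 12) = (z - 4)^2*(z + 1)*(z + 2)*(z + 3)^2*(z - 4)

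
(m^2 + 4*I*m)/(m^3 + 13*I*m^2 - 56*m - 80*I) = m/(m^2 + 9*I*m - 20)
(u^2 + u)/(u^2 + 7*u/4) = 4*(u + 1)/(4*u + 7)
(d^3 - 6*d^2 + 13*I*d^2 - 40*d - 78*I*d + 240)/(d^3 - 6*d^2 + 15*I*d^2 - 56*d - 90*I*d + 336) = (d + 5*I)/(d + 7*I)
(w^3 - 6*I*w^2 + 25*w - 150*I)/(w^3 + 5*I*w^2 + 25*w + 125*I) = (w - 6*I)/(w + 5*I)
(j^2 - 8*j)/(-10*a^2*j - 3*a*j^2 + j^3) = (8 - j)/(10*a^2 + 3*a*j - j^2)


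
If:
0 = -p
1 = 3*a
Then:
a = 1/3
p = 0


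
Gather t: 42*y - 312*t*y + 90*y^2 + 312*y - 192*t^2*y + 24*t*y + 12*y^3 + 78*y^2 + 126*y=-192*t^2*y - 288*t*y + 12*y^3 + 168*y^2 + 480*y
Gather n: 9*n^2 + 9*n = 9*n^2 + 9*n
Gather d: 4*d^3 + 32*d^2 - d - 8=4*d^3 + 32*d^2 - d - 8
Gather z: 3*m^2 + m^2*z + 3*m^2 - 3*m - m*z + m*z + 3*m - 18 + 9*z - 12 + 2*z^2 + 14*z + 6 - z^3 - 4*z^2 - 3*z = 6*m^2 - z^3 - 2*z^2 + z*(m^2 + 20) - 24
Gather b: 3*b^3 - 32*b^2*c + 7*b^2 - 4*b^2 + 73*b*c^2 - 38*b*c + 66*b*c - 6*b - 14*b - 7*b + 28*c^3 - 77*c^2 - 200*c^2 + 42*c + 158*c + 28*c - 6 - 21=3*b^3 + b^2*(3 - 32*c) + b*(73*c^2 + 28*c - 27) + 28*c^3 - 277*c^2 + 228*c - 27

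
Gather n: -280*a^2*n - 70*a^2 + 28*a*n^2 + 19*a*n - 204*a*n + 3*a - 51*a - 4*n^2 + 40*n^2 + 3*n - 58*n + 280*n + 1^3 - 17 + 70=-70*a^2 - 48*a + n^2*(28*a + 36) + n*(-280*a^2 - 185*a + 225) + 54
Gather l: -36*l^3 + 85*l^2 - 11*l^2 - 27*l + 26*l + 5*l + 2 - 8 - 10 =-36*l^3 + 74*l^2 + 4*l - 16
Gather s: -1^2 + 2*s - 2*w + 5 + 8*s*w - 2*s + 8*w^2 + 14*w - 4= 8*s*w + 8*w^2 + 12*w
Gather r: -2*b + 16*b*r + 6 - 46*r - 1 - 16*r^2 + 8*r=-2*b - 16*r^2 + r*(16*b - 38) + 5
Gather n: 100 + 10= 110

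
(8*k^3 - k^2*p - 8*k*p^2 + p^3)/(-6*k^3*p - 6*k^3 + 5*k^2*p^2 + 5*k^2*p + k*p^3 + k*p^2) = (-8*k^2 - 7*k*p + p^2)/(k*(6*k*p + 6*k + p^2 + p))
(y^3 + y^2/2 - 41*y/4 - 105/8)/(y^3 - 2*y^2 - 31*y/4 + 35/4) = (y + 3/2)/(y - 1)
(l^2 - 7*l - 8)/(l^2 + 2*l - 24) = (l^2 - 7*l - 8)/(l^2 + 2*l - 24)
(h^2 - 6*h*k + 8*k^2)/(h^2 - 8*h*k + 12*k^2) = (h - 4*k)/(h - 6*k)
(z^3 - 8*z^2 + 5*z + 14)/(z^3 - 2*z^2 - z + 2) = (z - 7)/(z - 1)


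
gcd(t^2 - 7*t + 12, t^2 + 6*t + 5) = 1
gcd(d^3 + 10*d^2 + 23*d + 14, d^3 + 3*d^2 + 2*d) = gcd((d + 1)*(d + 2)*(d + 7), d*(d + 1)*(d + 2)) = d^2 + 3*d + 2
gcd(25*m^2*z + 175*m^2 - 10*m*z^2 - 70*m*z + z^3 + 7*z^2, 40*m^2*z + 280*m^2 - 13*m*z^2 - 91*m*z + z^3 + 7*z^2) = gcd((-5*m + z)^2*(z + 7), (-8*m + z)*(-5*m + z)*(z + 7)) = -5*m*z - 35*m + z^2 + 7*z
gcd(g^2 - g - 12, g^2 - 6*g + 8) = g - 4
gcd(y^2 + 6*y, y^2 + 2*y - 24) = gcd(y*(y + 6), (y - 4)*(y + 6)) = y + 6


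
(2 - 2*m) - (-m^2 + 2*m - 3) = m^2 - 4*m + 5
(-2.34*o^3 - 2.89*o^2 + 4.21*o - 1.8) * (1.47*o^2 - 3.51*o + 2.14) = -3.4398*o^5 + 3.9651*o^4 + 11.325*o^3 - 23.6077*o^2 + 15.3274*o - 3.852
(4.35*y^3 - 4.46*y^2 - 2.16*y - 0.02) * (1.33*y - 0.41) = 5.7855*y^4 - 7.7153*y^3 - 1.0442*y^2 + 0.859*y + 0.0082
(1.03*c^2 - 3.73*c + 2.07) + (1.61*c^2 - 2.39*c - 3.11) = 2.64*c^2 - 6.12*c - 1.04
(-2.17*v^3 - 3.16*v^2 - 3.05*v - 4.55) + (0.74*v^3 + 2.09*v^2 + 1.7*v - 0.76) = -1.43*v^3 - 1.07*v^2 - 1.35*v - 5.31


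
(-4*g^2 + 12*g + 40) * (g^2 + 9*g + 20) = -4*g^4 - 24*g^3 + 68*g^2 + 600*g + 800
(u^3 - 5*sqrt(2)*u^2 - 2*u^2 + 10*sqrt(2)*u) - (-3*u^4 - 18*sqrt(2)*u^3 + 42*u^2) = 3*u^4 + u^3 + 18*sqrt(2)*u^3 - 44*u^2 - 5*sqrt(2)*u^2 + 10*sqrt(2)*u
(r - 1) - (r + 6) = -7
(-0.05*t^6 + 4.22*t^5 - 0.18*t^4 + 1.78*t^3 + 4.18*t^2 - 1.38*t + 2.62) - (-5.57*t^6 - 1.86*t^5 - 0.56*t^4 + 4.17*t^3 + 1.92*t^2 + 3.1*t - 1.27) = 5.52*t^6 + 6.08*t^5 + 0.38*t^4 - 2.39*t^3 + 2.26*t^2 - 4.48*t + 3.89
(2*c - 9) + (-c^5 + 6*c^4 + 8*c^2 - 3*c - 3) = -c^5 + 6*c^4 + 8*c^2 - c - 12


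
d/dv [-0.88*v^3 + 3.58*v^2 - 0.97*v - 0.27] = -2.64*v^2 + 7.16*v - 0.97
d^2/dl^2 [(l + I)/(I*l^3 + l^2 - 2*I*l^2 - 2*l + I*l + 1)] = 2*(-3*I*l^3 + 3*l^2 - l*(8 + 7*I) - 1 + 4*I)/(l^7 - l^6*(4 + 3*I) + 3*l^5*(1 + 4*I) + l^4*(8 - 17*I) + l^3*(-17 + 8*I) + 3*l^2*(4 + I) - l*(3 + 4*I) + I)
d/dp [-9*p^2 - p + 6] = -18*p - 1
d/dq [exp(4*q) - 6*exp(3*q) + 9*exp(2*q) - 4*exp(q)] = (4*exp(3*q) - 18*exp(2*q) + 18*exp(q) - 4)*exp(q)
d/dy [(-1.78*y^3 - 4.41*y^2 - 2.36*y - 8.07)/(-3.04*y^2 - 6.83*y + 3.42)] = (5.4112*y^4 + 24.3148*y^3 + 4.68310000000001*y^2 - 79.23*y - 63.1893)/(9.2416*y^4 + 41.5264*y^3 + 25.8553*y^2 - 46.7172*y + 11.6964)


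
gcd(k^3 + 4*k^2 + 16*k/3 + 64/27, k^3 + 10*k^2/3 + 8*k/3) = k + 4/3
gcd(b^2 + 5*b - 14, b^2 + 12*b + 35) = b + 7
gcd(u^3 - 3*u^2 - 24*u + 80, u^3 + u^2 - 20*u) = u^2 + u - 20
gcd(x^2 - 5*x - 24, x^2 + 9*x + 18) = x + 3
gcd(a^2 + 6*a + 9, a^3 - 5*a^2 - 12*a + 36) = a + 3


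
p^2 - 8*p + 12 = (p - 6)*(p - 2)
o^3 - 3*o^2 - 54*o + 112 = (o - 8)*(o - 2)*(o + 7)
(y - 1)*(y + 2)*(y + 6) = y^3 + 7*y^2 + 4*y - 12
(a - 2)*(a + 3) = a^2 + a - 6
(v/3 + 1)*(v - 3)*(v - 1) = v^3/3 - v^2/3 - 3*v + 3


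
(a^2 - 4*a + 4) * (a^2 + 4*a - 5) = a^4 - 17*a^2 + 36*a - 20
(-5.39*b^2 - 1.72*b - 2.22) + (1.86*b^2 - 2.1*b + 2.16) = -3.53*b^2 - 3.82*b - 0.0600000000000001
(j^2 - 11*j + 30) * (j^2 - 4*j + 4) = j^4 - 15*j^3 + 78*j^2 - 164*j + 120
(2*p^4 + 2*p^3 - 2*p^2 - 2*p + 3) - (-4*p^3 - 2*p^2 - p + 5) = 2*p^4 + 6*p^3 - p - 2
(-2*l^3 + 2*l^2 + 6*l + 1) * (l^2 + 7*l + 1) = -2*l^5 - 12*l^4 + 18*l^3 + 45*l^2 + 13*l + 1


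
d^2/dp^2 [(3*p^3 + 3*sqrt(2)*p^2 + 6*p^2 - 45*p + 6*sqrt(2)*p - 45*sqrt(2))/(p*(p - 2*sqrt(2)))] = 18*(-p^3 + 2*sqrt(2)*p^3 - 15*sqrt(2)*p^2 + 60*p - 40*sqrt(2))/(p^3*(p^3 - 6*sqrt(2)*p^2 + 24*p - 16*sqrt(2)))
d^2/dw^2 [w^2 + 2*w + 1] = 2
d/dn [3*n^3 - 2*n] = 9*n^2 - 2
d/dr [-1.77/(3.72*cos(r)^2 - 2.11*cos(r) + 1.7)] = (3.7347 - 13.1688*cos(r))*sin(r)/(3.72*cos(r)^2 - 2.11*cos(r) + 1.7)^2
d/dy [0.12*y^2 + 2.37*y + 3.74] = 0.24*y + 2.37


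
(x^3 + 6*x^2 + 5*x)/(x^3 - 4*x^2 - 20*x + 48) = x*(x^2 + 6*x + 5)/(x^3 - 4*x^2 - 20*x + 48)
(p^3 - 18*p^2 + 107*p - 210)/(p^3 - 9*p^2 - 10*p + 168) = (p - 5)/(p + 4)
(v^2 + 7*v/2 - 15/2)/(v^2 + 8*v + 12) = (2*v^2 + 7*v - 15)/(2*(v^2 + 8*v + 12))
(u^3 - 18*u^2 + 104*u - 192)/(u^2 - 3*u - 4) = (u^2 - 14*u + 48)/(u + 1)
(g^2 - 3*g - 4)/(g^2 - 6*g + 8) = (g + 1)/(g - 2)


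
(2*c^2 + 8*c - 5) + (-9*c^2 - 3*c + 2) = -7*c^2 + 5*c - 3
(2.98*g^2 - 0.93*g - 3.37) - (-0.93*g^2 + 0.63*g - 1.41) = 3.91*g^2 - 1.56*g - 1.96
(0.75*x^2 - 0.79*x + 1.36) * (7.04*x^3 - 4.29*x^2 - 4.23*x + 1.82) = 5.28*x^5 - 8.7791*x^4 + 9.791*x^3 - 1.1277*x^2 - 7.1906*x + 2.4752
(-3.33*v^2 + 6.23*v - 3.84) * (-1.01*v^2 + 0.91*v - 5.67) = 3.3633*v^4 - 9.3226*v^3 + 28.4288*v^2 - 38.8185*v + 21.7728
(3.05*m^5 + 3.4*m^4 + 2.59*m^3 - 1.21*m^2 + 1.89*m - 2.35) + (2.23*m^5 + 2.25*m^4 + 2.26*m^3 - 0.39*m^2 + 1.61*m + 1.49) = 5.28*m^5 + 5.65*m^4 + 4.85*m^3 - 1.6*m^2 + 3.5*m - 0.86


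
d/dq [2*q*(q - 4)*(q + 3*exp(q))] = 6*q^2*exp(q) + 6*q^2 - 12*q*exp(q) - 16*q - 24*exp(q)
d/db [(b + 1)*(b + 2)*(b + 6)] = 3*b^2 + 18*b + 20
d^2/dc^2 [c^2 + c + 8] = 2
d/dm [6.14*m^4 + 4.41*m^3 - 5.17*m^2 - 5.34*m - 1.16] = 24.56*m^3 + 13.23*m^2 - 10.34*m - 5.34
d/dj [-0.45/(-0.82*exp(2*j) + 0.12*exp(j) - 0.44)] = (0.054 - 0.738*exp(j))*exp(j)/(0.82*exp(2*j) - 0.12*exp(j) + 0.44)^2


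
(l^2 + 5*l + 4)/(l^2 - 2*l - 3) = (l + 4)/(l - 3)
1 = 1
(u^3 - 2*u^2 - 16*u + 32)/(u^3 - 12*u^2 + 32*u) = (u^2 + 2*u - 8)/(u*(u - 8))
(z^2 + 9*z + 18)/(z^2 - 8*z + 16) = (z^2 + 9*z + 18)/(z^2 - 8*z + 16)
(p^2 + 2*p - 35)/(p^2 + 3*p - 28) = (p - 5)/(p - 4)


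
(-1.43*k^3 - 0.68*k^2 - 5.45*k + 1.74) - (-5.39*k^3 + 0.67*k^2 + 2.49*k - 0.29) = 3.96*k^3 - 1.35*k^2 - 7.94*k + 2.03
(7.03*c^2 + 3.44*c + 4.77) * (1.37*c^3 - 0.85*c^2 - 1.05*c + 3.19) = 9.6311*c^5 - 1.2627*c^4 - 3.7706*c^3 + 14.7592*c^2 + 5.9651*c + 15.2163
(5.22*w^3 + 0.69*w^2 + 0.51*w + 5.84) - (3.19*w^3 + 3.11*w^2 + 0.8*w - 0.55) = 2.03*w^3 - 2.42*w^2 - 0.29*w + 6.39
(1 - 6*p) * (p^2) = -6*p^3 + p^2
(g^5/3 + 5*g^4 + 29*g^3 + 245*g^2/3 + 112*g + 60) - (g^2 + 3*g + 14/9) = g^5/3 + 5*g^4 + 29*g^3 + 242*g^2/3 + 109*g + 526/9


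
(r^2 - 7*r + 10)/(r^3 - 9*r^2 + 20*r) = (r - 2)/(r*(r - 4))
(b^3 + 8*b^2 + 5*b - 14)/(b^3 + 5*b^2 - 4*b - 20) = (b^2 + 6*b - 7)/(b^2 + 3*b - 10)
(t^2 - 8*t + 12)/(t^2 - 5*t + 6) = (t - 6)/(t - 3)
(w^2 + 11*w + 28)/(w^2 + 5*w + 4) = (w + 7)/(w + 1)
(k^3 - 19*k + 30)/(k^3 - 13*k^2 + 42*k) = (k^3 - 19*k + 30)/(k*(k^2 - 13*k + 42))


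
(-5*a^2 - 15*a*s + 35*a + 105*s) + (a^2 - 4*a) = -4*a^2 - 15*a*s + 31*a + 105*s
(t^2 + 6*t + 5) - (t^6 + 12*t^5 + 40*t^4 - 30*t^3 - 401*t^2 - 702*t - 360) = -t^6 - 12*t^5 - 40*t^4 + 30*t^3 + 402*t^2 + 708*t + 365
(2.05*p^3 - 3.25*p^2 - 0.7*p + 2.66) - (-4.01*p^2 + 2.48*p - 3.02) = 2.05*p^3 + 0.76*p^2 - 3.18*p + 5.68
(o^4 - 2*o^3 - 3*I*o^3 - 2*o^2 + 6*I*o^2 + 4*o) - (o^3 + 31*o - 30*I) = o^4 - 3*o^3 - 3*I*o^3 - 2*o^2 + 6*I*o^2 - 27*o + 30*I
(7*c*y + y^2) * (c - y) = 7*c^2*y - 6*c*y^2 - y^3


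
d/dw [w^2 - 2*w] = 2*w - 2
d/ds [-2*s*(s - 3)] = 6 - 4*s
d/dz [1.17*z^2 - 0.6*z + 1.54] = 2.34*z - 0.6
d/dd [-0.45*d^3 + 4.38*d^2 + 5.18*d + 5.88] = -1.35*d^2 + 8.76*d + 5.18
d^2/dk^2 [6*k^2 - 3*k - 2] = 12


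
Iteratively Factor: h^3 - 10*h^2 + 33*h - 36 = (h - 3)*(h^2 - 7*h + 12) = (h - 3)^2*(h - 4)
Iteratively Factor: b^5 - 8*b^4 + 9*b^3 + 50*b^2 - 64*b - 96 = (b + 1)*(b^4 - 9*b^3 + 18*b^2 + 32*b - 96) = (b - 3)*(b + 1)*(b^3 - 6*b^2 + 32) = (b - 4)*(b - 3)*(b + 1)*(b^2 - 2*b - 8) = (b - 4)*(b - 3)*(b + 1)*(b + 2)*(b - 4)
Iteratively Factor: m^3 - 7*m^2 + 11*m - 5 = (m - 1)*(m^2 - 6*m + 5) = (m - 1)^2*(m - 5)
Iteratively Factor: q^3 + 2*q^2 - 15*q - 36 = (q + 3)*(q^2 - q - 12) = (q + 3)^2*(q - 4)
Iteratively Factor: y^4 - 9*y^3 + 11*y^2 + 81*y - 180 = (y - 4)*(y^3 - 5*y^2 - 9*y + 45) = (y - 4)*(y + 3)*(y^2 - 8*y + 15) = (y - 4)*(y - 3)*(y + 3)*(y - 5)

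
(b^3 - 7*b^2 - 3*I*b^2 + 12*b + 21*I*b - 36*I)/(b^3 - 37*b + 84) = (b - 3*I)/(b + 7)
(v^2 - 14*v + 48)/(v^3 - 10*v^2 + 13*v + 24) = (v - 6)/(v^2 - 2*v - 3)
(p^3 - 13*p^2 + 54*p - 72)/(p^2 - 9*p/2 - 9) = 2*(p^2 - 7*p + 12)/(2*p + 3)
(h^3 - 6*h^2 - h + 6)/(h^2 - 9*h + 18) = (h^2 - 1)/(h - 3)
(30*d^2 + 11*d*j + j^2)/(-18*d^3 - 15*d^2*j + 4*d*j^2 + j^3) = (-5*d - j)/(3*d^2 + 2*d*j - j^2)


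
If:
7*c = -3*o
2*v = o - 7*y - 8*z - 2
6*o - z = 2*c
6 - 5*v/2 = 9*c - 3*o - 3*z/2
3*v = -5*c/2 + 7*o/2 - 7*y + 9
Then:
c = 129/1805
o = -301/1805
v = 2268/1805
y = 1613/2527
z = -2064/1805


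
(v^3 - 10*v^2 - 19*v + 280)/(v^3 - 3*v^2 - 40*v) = (v - 7)/v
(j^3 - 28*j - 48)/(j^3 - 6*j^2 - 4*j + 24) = (j + 4)/(j - 2)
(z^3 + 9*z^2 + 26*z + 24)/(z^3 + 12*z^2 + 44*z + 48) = (z + 3)/(z + 6)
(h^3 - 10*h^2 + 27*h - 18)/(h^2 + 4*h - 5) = (h^2 - 9*h + 18)/(h + 5)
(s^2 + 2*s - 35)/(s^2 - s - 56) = (s - 5)/(s - 8)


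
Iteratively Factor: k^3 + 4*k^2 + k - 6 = (k - 1)*(k^2 + 5*k + 6) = (k - 1)*(k + 3)*(k + 2)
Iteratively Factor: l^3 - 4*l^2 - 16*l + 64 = (l - 4)*(l^2 - 16) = (l - 4)*(l + 4)*(l - 4)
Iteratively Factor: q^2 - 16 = (q - 4)*(q + 4)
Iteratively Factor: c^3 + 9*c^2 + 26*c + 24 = (c + 4)*(c^2 + 5*c + 6) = (c + 2)*(c + 4)*(c + 3)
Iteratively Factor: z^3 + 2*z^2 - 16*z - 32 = (z - 4)*(z^2 + 6*z + 8) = (z - 4)*(z + 2)*(z + 4)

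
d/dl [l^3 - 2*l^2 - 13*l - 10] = 3*l^2 - 4*l - 13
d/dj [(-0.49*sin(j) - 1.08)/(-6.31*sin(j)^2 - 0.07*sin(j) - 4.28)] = (-3.0919*sin(j)^2 - 13.6296*sin(j) + 2.0216)*cos(j)/(39.8161*sin(j)^4 + 0.8834*sin(j)^3 + 54.0185*sin(j)^2 + 0.5992*sin(j) + 18.3184)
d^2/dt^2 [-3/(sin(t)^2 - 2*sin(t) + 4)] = 6*(2*sin(t)^3 - 3*sin(t)^2 - 9*sin(t) + 10)*sin(t)/(sin(t)^2 - 2*sin(t) + 4)^3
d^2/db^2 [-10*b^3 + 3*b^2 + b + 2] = 6 - 60*b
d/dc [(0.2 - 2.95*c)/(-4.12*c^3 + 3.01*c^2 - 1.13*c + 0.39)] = (-24.308*c^3 + 11.3515*c^2 - 1.204*c - 0.9245)/(16.9744*c^6 - 24.8024*c^5 + 18.3713*c^4 - 10.0162*c^3 + 3.6247*c^2 - 0.8814*c + 0.1521)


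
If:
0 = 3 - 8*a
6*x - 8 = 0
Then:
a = 3/8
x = 4/3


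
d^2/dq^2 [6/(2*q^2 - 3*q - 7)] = 12*(4*q^2 - 6*q - (4*q - 3)^2 - 14)/(-2*q^2 + 3*q + 7)^3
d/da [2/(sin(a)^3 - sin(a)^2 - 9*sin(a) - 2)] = 2*(-3*sin(a)^2 + 2*sin(a) + 9)*cos(a)/(-sin(a)^3 + sin(a)^2 + 9*sin(a) + 2)^2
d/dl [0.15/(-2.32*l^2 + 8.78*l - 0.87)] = (0.696*l - 1.317)/(2.32*l^2 - 8.78*l + 0.87)^2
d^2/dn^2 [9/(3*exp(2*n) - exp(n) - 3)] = 9*((1 - 12*exp(n))*(-3*exp(2*n) + exp(n) + 3) - 2*(6*exp(n) - 1)^2*exp(n))*exp(n)/(-3*exp(2*n) + exp(n) + 3)^3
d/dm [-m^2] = -2*m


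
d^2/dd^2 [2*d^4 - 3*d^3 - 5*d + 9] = 6*d*(4*d - 3)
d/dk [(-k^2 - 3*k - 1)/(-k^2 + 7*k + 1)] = 2*(-5*k^2 - 2*k + 2)/(k^4 - 14*k^3 + 47*k^2 + 14*k + 1)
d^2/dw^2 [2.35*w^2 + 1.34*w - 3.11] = 4.70000000000000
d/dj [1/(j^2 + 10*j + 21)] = 2*(-j - 5)/(j^2 + 10*j + 21)^2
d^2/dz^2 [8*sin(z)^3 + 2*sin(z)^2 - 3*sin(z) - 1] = -3*sin(z) + 18*sin(3*z) + 4*cos(2*z)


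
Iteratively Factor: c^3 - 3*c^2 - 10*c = (c + 2)*(c^2 - 5*c) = (c - 5)*(c + 2)*(c)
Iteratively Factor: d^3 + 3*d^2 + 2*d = (d + 1)*(d^2 + 2*d) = d*(d + 1)*(d + 2)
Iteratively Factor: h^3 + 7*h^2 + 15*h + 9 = (h + 3)*(h^2 + 4*h + 3) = (h + 3)^2*(h + 1)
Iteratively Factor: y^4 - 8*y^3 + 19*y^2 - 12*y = (y - 4)*(y^3 - 4*y^2 + 3*y) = y*(y - 4)*(y^2 - 4*y + 3) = y*(y - 4)*(y - 3)*(y - 1)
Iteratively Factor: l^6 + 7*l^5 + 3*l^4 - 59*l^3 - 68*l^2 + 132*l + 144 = (l - 2)*(l^5 + 9*l^4 + 21*l^3 - 17*l^2 - 102*l - 72) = (l - 2)^2*(l^4 + 11*l^3 + 43*l^2 + 69*l + 36) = (l - 2)^2*(l + 4)*(l^3 + 7*l^2 + 15*l + 9) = (l - 2)^2*(l + 3)*(l + 4)*(l^2 + 4*l + 3) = (l - 2)^2*(l + 1)*(l + 3)*(l + 4)*(l + 3)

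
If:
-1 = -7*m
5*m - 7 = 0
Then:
No Solution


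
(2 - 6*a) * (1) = 2 - 6*a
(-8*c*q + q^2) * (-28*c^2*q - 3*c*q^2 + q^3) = 224*c^3*q^2 - 4*c^2*q^3 - 11*c*q^4 + q^5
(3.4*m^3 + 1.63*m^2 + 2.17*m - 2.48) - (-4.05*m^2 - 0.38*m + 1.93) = 3.4*m^3 + 5.68*m^2 + 2.55*m - 4.41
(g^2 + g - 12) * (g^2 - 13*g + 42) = g^4 - 12*g^3 + 17*g^2 + 198*g - 504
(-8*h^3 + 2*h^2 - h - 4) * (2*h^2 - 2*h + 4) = -16*h^5 + 20*h^4 - 38*h^3 + 2*h^2 + 4*h - 16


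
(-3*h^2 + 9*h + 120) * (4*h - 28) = -12*h^3 + 120*h^2 + 228*h - 3360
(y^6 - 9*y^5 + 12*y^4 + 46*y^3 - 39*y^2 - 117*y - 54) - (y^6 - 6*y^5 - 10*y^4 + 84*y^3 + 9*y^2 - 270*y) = -3*y^5 + 22*y^4 - 38*y^3 - 48*y^2 + 153*y - 54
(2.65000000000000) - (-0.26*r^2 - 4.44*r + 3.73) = 0.26*r^2 + 4.44*r - 1.08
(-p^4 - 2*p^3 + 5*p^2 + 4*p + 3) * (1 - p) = p^5 + p^4 - 7*p^3 + p^2 + p + 3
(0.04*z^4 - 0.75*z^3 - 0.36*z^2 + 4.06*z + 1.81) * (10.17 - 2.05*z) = -0.082*z^5 + 1.9443*z^4 - 6.8895*z^3 - 11.9842*z^2 + 37.5797*z + 18.4077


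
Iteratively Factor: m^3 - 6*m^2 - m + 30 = (m - 5)*(m^2 - m - 6) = (m - 5)*(m + 2)*(m - 3)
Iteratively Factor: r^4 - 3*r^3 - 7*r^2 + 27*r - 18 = (r - 2)*(r^3 - r^2 - 9*r + 9) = (r - 2)*(r - 1)*(r^2 - 9) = (r - 2)*(r - 1)*(r + 3)*(r - 3)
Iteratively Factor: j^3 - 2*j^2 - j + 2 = (j + 1)*(j^2 - 3*j + 2) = (j - 1)*(j + 1)*(j - 2)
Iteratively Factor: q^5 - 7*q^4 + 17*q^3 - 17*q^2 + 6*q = (q)*(q^4 - 7*q^3 + 17*q^2 - 17*q + 6) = q*(q - 2)*(q^3 - 5*q^2 + 7*q - 3) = q*(q - 2)*(q - 1)*(q^2 - 4*q + 3) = q*(q - 3)*(q - 2)*(q - 1)*(q - 1)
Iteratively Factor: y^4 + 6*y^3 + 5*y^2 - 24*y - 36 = (y - 2)*(y^3 + 8*y^2 + 21*y + 18) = (y - 2)*(y + 3)*(y^2 + 5*y + 6) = (y - 2)*(y + 2)*(y + 3)*(y + 3)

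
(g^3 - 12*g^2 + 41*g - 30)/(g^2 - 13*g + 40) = (g^2 - 7*g + 6)/(g - 8)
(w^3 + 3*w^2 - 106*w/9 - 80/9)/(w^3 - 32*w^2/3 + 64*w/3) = (3*w^2 + 17*w + 10)/(3*w*(w - 8))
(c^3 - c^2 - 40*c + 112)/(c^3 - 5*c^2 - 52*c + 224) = (c - 4)/(c - 8)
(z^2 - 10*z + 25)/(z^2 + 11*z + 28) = (z^2 - 10*z + 25)/(z^2 + 11*z + 28)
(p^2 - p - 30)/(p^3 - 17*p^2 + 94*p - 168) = (p + 5)/(p^2 - 11*p + 28)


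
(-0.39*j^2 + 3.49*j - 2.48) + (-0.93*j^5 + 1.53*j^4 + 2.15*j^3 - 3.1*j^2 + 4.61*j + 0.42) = -0.93*j^5 + 1.53*j^4 + 2.15*j^3 - 3.49*j^2 + 8.1*j - 2.06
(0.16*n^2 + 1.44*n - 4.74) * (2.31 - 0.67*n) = -0.1072*n^3 - 0.5952*n^2 + 6.5022*n - 10.9494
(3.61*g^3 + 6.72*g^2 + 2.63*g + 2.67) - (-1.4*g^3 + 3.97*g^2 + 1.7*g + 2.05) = 5.01*g^3 + 2.75*g^2 + 0.93*g + 0.62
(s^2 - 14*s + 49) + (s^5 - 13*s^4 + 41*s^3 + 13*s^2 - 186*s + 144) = s^5 - 13*s^4 + 41*s^3 + 14*s^2 - 200*s + 193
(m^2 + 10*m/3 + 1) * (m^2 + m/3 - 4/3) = m^4 + 11*m^3/3 + 7*m^2/9 - 37*m/9 - 4/3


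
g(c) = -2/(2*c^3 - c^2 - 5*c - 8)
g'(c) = -2*(-6*c^2 + 2*c + 5)/(2*c^3 - c^2 - 5*c - 8)^2 = 2*(6*c^2 - 2*c - 5)/(-2*c^3 + c^2 + 5*c + 8)^2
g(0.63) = 0.18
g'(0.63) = -0.06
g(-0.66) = 0.35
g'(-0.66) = -0.07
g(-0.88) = 0.35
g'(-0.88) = 0.09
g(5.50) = -0.01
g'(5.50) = 0.00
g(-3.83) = 0.02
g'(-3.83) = 0.01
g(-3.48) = 0.02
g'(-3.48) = 0.02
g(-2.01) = 0.11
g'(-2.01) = 0.14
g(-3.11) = 0.03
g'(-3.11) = 0.03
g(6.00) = -0.00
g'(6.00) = 0.00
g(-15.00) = 0.00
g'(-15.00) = 0.00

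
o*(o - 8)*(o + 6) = o^3 - 2*o^2 - 48*o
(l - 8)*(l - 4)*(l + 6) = l^3 - 6*l^2 - 40*l + 192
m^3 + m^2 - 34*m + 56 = (m - 4)*(m - 2)*(m + 7)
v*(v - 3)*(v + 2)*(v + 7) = v^4 + 6*v^3 - 13*v^2 - 42*v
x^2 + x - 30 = (x - 5)*(x + 6)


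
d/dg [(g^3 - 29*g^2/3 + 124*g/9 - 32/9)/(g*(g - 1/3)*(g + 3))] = (37*g^2 - 64*g - 96)/(3*g^2*(g^2 + 6*g + 9))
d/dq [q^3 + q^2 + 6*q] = 3*q^2 + 2*q + 6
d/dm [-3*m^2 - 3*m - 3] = -6*m - 3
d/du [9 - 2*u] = -2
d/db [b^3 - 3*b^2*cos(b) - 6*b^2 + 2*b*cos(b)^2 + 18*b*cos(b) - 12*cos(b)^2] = 3*b^2*sin(b) + 3*b^2 - 18*b*sin(b) - 2*b*sin(2*b) - 6*b*cos(b) - 12*b + 12*sin(2*b) + 18*cos(b) + cos(2*b) + 1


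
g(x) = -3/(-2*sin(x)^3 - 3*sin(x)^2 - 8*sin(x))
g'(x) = -3*(6*sin(x)^2*cos(x) + 6*sin(x)*cos(x) + 8*cos(x))/(-2*sin(x)^3 - 3*sin(x)^2 - 8*sin(x))^2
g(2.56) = 0.53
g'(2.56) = 1.04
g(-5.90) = 0.85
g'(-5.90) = -2.50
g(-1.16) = -0.47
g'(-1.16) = -0.22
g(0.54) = 0.58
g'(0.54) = -1.22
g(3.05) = 3.96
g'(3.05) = 44.67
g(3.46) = -1.32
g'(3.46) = 3.70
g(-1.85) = -0.45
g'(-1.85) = 0.14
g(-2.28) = -0.57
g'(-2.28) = 0.50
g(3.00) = 2.51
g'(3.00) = 18.67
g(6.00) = -1.47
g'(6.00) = -4.68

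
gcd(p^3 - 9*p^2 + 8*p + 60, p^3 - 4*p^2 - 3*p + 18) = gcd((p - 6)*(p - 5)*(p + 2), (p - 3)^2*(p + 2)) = p + 2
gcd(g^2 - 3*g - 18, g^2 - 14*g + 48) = g - 6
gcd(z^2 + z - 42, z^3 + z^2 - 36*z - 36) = z - 6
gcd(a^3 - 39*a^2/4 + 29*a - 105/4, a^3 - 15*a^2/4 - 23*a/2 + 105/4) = a^2 - 27*a/4 + 35/4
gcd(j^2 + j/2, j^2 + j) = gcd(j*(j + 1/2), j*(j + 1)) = j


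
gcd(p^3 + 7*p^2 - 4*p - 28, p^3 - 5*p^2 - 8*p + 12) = p + 2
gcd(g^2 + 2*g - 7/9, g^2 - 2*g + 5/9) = g - 1/3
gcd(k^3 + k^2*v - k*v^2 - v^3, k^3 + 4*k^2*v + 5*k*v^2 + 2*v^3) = k^2 + 2*k*v + v^2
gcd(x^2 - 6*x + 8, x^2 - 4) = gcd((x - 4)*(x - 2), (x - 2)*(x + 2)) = x - 2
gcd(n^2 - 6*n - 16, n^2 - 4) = n + 2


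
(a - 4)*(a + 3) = a^2 - a - 12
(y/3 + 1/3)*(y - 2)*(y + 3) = y^3/3 + 2*y^2/3 - 5*y/3 - 2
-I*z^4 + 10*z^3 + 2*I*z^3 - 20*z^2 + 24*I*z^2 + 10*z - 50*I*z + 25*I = (z - 1)*(z + 5*I)^2*(-I*z + I)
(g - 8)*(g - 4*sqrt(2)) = g^2 - 8*g - 4*sqrt(2)*g + 32*sqrt(2)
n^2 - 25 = (n - 5)*(n + 5)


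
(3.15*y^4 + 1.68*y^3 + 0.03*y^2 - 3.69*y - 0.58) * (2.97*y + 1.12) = 9.3555*y^5 + 8.5176*y^4 + 1.9707*y^3 - 10.9257*y^2 - 5.8554*y - 0.6496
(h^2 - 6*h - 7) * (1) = h^2 - 6*h - 7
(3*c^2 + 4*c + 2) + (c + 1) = 3*c^2 + 5*c + 3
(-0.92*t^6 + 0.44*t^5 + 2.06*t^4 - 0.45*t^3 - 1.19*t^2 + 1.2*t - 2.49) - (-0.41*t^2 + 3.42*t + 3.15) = -0.92*t^6 + 0.44*t^5 + 2.06*t^4 - 0.45*t^3 - 0.78*t^2 - 2.22*t - 5.64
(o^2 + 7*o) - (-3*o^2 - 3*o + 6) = 4*o^2 + 10*o - 6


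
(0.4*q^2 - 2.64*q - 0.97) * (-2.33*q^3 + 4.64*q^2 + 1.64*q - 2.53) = -0.932*q^5 + 8.0072*q^4 - 9.3335*q^3 - 9.8424*q^2 + 5.0884*q + 2.4541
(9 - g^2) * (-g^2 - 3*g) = g^4 + 3*g^3 - 9*g^2 - 27*g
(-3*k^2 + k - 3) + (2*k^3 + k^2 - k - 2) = 2*k^3 - 2*k^2 - 5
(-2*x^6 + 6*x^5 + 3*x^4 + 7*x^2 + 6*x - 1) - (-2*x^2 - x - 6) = -2*x^6 + 6*x^5 + 3*x^4 + 9*x^2 + 7*x + 5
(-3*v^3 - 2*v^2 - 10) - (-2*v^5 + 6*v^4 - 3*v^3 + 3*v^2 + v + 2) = 2*v^5 - 6*v^4 - 5*v^2 - v - 12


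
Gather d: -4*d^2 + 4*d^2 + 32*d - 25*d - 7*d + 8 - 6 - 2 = 0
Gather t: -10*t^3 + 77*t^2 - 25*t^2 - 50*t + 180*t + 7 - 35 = -10*t^3 + 52*t^2 + 130*t - 28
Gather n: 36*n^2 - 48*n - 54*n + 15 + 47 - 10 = 36*n^2 - 102*n + 52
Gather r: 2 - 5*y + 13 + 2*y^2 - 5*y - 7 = 2*y^2 - 10*y + 8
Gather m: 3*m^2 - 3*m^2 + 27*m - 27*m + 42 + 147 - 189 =0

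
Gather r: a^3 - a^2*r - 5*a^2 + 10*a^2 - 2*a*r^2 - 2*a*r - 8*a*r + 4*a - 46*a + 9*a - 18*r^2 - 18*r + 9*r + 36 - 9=a^3 + 5*a^2 - 33*a + r^2*(-2*a - 18) + r*(-a^2 - 10*a - 9) + 27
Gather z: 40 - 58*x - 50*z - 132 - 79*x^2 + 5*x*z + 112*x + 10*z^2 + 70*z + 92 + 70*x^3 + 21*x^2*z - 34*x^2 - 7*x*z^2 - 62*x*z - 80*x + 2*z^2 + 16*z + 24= 70*x^3 - 113*x^2 - 26*x + z^2*(12 - 7*x) + z*(21*x^2 - 57*x + 36) + 24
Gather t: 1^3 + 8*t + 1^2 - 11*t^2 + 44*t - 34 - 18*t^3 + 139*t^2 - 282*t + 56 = -18*t^3 + 128*t^2 - 230*t + 24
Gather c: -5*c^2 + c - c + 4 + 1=5 - 5*c^2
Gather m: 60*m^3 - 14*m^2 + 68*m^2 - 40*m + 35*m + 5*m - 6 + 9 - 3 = 60*m^3 + 54*m^2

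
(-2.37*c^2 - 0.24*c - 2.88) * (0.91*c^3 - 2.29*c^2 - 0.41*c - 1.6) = -2.1567*c^5 + 5.2089*c^4 - 1.0995*c^3 + 10.4856*c^2 + 1.5648*c + 4.608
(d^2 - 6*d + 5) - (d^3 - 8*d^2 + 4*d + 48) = -d^3 + 9*d^2 - 10*d - 43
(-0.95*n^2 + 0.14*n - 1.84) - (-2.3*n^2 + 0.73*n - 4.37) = 1.35*n^2 - 0.59*n + 2.53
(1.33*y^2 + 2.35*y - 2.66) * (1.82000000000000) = 2.4206*y^2 + 4.277*y - 4.8412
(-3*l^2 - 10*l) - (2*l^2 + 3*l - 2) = -5*l^2 - 13*l + 2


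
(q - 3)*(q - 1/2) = q^2 - 7*q/2 + 3/2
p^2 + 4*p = p*(p + 4)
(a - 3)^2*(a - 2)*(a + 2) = a^4 - 6*a^3 + 5*a^2 + 24*a - 36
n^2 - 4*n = n*(n - 4)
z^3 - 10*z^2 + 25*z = z*(z - 5)^2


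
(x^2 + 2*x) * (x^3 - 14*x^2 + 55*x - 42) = x^5 - 12*x^4 + 27*x^3 + 68*x^2 - 84*x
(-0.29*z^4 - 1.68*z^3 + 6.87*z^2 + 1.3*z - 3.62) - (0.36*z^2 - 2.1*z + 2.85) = -0.29*z^4 - 1.68*z^3 + 6.51*z^2 + 3.4*z - 6.47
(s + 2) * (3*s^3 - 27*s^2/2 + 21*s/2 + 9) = 3*s^4 - 15*s^3/2 - 33*s^2/2 + 30*s + 18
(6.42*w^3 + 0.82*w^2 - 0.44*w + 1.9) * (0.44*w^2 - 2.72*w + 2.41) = 2.8248*w^5 - 17.1016*w^4 + 13.0482*w^3 + 4.009*w^2 - 6.2284*w + 4.579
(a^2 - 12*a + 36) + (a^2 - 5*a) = 2*a^2 - 17*a + 36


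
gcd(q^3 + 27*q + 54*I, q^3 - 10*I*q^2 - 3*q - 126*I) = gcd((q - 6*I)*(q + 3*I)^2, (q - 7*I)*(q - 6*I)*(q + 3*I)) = q^2 - 3*I*q + 18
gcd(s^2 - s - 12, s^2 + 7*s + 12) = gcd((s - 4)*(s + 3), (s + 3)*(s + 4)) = s + 3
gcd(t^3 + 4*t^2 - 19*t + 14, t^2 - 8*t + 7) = t - 1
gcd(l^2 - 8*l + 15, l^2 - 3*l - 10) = l - 5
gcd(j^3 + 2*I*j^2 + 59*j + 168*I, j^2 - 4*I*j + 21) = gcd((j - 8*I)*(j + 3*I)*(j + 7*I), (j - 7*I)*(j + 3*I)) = j + 3*I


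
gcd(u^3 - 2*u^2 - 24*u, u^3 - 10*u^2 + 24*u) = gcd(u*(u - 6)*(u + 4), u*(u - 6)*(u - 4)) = u^2 - 6*u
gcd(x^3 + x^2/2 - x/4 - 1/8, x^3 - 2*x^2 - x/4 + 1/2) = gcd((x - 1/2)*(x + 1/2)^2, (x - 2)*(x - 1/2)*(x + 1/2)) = x^2 - 1/4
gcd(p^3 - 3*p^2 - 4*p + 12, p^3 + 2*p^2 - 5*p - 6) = p - 2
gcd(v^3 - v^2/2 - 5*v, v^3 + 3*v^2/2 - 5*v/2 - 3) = v + 2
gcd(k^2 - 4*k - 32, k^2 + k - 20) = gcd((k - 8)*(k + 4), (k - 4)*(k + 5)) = 1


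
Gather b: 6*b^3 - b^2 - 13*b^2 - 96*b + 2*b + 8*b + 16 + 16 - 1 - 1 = 6*b^3 - 14*b^2 - 86*b + 30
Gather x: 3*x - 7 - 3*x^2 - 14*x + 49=-3*x^2 - 11*x + 42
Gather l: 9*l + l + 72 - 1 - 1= 10*l + 70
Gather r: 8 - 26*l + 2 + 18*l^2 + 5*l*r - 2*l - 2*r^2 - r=18*l^2 - 28*l - 2*r^2 + r*(5*l - 1) + 10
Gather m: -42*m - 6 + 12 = 6 - 42*m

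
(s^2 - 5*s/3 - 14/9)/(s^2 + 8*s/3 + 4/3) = (s - 7/3)/(s + 2)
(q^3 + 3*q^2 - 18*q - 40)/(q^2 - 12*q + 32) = (q^2 + 7*q + 10)/(q - 8)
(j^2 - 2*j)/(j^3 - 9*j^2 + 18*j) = (j - 2)/(j^2 - 9*j + 18)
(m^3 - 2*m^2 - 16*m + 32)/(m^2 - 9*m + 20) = (m^2 + 2*m - 8)/(m - 5)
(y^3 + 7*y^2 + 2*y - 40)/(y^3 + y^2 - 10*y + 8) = (y + 5)/(y - 1)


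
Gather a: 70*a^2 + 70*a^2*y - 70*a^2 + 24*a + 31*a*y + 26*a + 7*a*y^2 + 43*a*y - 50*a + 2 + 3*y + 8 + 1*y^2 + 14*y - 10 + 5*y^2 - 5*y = 70*a^2*y + a*(7*y^2 + 74*y) + 6*y^2 + 12*y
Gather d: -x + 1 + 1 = 2 - x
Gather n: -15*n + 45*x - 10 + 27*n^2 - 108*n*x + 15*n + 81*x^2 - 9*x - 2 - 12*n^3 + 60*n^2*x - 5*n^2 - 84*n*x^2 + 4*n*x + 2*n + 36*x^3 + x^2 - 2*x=-12*n^3 + n^2*(60*x + 22) + n*(-84*x^2 - 104*x + 2) + 36*x^3 + 82*x^2 + 34*x - 12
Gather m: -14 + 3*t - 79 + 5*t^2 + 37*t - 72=5*t^2 + 40*t - 165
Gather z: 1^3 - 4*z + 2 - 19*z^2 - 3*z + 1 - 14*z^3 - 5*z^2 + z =-14*z^3 - 24*z^2 - 6*z + 4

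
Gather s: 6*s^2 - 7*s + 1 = 6*s^2 - 7*s + 1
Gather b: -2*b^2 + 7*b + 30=-2*b^2 + 7*b + 30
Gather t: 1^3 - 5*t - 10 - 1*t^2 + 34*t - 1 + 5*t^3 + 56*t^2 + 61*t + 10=5*t^3 + 55*t^2 + 90*t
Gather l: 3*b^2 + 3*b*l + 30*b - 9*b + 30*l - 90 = 3*b^2 + 21*b + l*(3*b + 30) - 90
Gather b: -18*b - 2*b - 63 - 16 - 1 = -20*b - 80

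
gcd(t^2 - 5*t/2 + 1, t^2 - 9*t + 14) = t - 2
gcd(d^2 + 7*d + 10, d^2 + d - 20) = d + 5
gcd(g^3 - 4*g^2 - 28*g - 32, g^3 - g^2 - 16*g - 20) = g^2 + 4*g + 4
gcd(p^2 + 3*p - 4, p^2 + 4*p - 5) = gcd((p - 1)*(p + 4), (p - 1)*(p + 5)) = p - 1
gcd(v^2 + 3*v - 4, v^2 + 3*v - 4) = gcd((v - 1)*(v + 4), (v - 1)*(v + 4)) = v^2 + 3*v - 4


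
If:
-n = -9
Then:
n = 9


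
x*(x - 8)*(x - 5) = x^3 - 13*x^2 + 40*x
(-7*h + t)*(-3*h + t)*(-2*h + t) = -42*h^3 + 41*h^2*t - 12*h*t^2 + t^3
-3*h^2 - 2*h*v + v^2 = (-3*h + v)*(h + v)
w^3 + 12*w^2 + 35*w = w*(w + 5)*(w + 7)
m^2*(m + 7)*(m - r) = m^4 - m^3*r + 7*m^3 - 7*m^2*r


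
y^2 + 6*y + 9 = (y + 3)^2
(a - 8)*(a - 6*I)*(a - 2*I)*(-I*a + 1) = -I*a^4 - 7*a^3 + 8*I*a^3 + 56*a^2 + 4*I*a^2 - 12*a - 32*I*a + 96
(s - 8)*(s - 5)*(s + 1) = s^3 - 12*s^2 + 27*s + 40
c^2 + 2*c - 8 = (c - 2)*(c + 4)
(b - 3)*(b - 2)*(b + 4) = b^3 - b^2 - 14*b + 24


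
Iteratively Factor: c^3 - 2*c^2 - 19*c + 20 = (c - 5)*(c^2 + 3*c - 4) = (c - 5)*(c + 4)*(c - 1)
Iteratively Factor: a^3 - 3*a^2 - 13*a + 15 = (a + 3)*(a^2 - 6*a + 5) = (a - 1)*(a + 3)*(a - 5)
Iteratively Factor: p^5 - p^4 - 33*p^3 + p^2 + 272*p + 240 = (p + 1)*(p^4 - 2*p^3 - 31*p^2 + 32*p + 240) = (p + 1)*(p + 4)*(p^3 - 6*p^2 - 7*p + 60) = (p - 4)*(p + 1)*(p + 4)*(p^2 - 2*p - 15) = (p - 4)*(p + 1)*(p + 3)*(p + 4)*(p - 5)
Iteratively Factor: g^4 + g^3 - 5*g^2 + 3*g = (g + 3)*(g^3 - 2*g^2 + g) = (g - 1)*(g + 3)*(g^2 - g) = (g - 1)^2*(g + 3)*(g)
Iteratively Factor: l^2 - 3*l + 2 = (l - 1)*(l - 2)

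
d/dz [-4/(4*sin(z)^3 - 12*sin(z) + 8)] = -3*cos(z)^3/(sin(z)^3 - 3*sin(z) + 2)^2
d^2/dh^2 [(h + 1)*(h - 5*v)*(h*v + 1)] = 6*h*v - 10*v^2 + 2*v + 2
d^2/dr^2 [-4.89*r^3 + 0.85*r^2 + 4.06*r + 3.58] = 1.7 - 29.34*r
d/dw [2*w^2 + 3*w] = 4*w + 3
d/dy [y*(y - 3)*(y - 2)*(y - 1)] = 4*y^3 - 18*y^2 + 22*y - 6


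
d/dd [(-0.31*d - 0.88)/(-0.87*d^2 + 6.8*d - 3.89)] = (-0.2697*d^2 - 1.5312*d + 7.1899)/(0.7569*d^4 - 11.832*d^3 + 53.0086*d^2 - 52.904*d + 15.1321)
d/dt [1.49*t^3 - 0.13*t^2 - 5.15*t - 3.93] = 4.47*t^2 - 0.26*t - 5.15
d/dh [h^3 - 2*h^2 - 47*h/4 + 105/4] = 3*h^2 - 4*h - 47/4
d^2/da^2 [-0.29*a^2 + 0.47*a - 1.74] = -0.580000000000000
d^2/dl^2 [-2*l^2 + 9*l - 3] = -4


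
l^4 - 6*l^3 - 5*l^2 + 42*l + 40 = (l - 5)*(l - 4)*(l + 1)*(l + 2)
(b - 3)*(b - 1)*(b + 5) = b^3 + b^2 - 17*b + 15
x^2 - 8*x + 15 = (x - 5)*(x - 3)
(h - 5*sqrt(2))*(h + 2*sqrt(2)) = h^2 - 3*sqrt(2)*h - 20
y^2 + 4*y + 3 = (y + 1)*(y + 3)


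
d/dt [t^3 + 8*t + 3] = 3*t^2 + 8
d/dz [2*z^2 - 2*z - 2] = 4*z - 2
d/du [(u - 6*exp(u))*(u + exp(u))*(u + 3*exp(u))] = -2*u^2*exp(u) + 3*u^2 - 42*u*exp(2*u) - 4*u*exp(u) - 54*exp(3*u) - 21*exp(2*u)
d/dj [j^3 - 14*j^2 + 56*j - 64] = 3*j^2 - 28*j + 56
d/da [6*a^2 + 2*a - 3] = 12*a + 2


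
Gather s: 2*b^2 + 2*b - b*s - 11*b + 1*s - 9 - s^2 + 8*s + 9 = 2*b^2 - 9*b - s^2 + s*(9 - b)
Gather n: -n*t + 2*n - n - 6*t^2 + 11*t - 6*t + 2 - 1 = n*(1 - t) - 6*t^2 + 5*t + 1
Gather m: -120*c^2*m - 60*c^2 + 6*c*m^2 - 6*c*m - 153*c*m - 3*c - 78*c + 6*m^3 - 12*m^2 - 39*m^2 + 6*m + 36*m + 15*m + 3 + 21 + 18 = -60*c^2 - 81*c + 6*m^3 + m^2*(6*c - 51) + m*(-120*c^2 - 159*c + 57) + 42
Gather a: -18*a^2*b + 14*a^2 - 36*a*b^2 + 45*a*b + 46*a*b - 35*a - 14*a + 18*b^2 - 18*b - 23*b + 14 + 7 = a^2*(14 - 18*b) + a*(-36*b^2 + 91*b - 49) + 18*b^2 - 41*b + 21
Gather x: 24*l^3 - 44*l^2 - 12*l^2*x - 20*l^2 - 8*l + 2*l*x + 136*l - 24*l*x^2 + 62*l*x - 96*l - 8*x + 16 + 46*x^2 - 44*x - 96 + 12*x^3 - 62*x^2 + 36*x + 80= 24*l^3 - 64*l^2 + 32*l + 12*x^3 + x^2*(-24*l - 16) + x*(-12*l^2 + 64*l - 16)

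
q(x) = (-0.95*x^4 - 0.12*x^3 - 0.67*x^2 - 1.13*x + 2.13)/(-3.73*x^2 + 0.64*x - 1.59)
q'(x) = (7.46*x - 0.64)*(-0.95*x^4 - 0.12*x^3 - 0.67*x^2 - 1.13*x + 2.13)/(-3.73*x^2 + 0.64*x - 1.59)^2 + (-3.8*x^3 - 0.36*x^2 - 1.34*x - 1.13)/(-3.73*x^2 + 0.64*x - 1.59) = (7.087*x^5 - 1.3764*x^4 + 5.8884*x^3 - 4.0713*x^2 + 18.0204*x + 0.4335)/(13.9129*x^4 - 4.7744*x^3 + 12.271*x^2 - 2.0352*x + 2.5281)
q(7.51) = 15.05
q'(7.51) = 3.90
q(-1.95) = 0.65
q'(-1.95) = -1.08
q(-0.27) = -1.17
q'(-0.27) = -1.17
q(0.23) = -1.12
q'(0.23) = 1.65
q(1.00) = 0.16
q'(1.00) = 1.19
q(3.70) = 3.88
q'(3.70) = 1.96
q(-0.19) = -1.26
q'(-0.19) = -0.93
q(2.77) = 2.27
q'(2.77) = 1.51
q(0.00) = -1.34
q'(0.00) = 0.17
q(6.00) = 9.74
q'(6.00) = 3.13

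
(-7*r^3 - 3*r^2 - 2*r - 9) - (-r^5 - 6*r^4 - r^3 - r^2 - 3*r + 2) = r^5 + 6*r^4 - 6*r^3 - 2*r^2 + r - 11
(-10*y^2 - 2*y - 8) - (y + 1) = -10*y^2 - 3*y - 9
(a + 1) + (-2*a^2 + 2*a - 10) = -2*a^2 + 3*a - 9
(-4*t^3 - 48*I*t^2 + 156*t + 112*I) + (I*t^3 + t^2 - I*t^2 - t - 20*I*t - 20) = -4*t^3 + I*t^3 + t^2 - 49*I*t^2 + 155*t - 20*I*t - 20 + 112*I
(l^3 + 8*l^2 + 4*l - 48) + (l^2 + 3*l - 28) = l^3 + 9*l^2 + 7*l - 76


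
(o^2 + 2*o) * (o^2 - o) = o^4 + o^3 - 2*o^2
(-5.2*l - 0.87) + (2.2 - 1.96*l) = 1.33 - 7.16*l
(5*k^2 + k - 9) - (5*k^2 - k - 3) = 2*k - 6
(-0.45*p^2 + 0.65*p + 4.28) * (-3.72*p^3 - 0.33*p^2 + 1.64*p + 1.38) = 1.674*p^5 - 2.2695*p^4 - 16.8741*p^3 - 0.9674*p^2 + 7.9162*p + 5.9064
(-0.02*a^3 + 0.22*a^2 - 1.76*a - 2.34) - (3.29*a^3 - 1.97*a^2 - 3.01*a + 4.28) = -3.31*a^3 + 2.19*a^2 + 1.25*a - 6.62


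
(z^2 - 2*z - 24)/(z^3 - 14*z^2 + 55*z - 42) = (z + 4)/(z^2 - 8*z + 7)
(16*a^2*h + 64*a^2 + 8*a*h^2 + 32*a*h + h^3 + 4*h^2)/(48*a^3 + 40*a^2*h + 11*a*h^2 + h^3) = (h + 4)/(3*a + h)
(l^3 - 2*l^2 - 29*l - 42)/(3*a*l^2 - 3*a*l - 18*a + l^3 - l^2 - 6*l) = (l^2 - 4*l - 21)/(3*a*l - 9*a + l^2 - 3*l)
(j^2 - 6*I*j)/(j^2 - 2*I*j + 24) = j/(j + 4*I)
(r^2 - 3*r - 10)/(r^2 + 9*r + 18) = (r^2 - 3*r - 10)/(r^2 + 9*r + 18)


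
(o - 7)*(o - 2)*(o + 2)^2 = o^4 - 5*o^3 - 18*o^2 + 20*o + 56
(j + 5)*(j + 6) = j^2 + 11*j + 30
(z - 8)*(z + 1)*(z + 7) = z^3 - 57*z - 56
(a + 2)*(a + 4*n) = a^2 + 4*a*n + 2*a + 8*n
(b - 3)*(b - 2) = b^2 - 5*b + 6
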